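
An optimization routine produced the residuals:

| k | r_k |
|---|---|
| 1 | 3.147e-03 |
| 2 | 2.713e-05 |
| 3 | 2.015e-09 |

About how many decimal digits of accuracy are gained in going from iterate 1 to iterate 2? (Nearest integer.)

Digits gained ≈ log₁₀(r_1/r_2) = log₁₀(3.147e-03/2.713e-05) = log₁₀(115.997) ≈ 2.064.

2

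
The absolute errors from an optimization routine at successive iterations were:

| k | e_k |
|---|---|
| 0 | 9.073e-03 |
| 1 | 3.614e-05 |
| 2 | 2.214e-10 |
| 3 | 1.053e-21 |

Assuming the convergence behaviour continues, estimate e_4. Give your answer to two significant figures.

First estimate the order: p ≈ ln(e_3/e_2) / ln(e_2/e_1) = ln(1.053e-21/2.214e-10)/ln(2.214e-10/3.614e-05) = ln(4.7561e-12)/ln(6.12618e-06) ≈ 2.1721.
Then e_4 ≈ e_3·(e_3/e_2)^p = 1.053e-21·(4.7561e-12)^2.1721 = 1.053e-21·2.54599e-25 ≈ 2.681e-46.

2.7e-46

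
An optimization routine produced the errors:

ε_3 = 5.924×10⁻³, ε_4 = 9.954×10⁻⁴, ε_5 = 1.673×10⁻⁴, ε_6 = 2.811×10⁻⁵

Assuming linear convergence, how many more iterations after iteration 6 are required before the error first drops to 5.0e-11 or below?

Rate ρ ≈ ε_6/ε_5 = 2.811×10⁻⁵/1.673×10⁻⁴ = 0.1680.
After j more steps, ε_{6+j} ≈ 2.811×10⁻⁵·ρ^j; need ρ^j ≤ 5.0e-11/2.811×10⁻⁵ = 1.77873e-06.
j ≥ ln(1.77873e-06)/ln(0.1680) = -13.2396/-1.78379 = 7.422.
So 8 more iterations are needed.

8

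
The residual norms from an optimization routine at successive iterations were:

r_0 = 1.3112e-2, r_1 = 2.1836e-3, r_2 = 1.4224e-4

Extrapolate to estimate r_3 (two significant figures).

2.2e-6

First estimate the order: p ≈ ln(r_2/r_1) / ln(r_1/r_0) = ln(1.4224e-4/2.1836e-3)/ln(2.1836e-3/1.3112e-2) = ln(0.0651401)/ln(0.166534) ≈ 1.5236.
Then r_3 ≈ r_2·(r_2/r_1)^p = 1.4224e-4·(0.0651401)^1.5236 = 1.4224e-4·0.0155876 ≈ 2.217e-06.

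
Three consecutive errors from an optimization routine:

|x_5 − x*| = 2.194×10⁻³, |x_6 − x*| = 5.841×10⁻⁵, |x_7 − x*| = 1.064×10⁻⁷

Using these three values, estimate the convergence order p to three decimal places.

1.740

p ≈ ln(|x_7 − x*|/|x_6 − x*|) / ln(|x_6 − x*|/|x_5 − x*|)
  = ln(1.064×10⁻⁷/5.841×10⁻⁵) / ln(5.841×10⁻⁵/2.194×10⁻³)
  = ln(0.00182161) / ln(0.0266226)
  = -6.308035 / -3.625995 ≈ 1.739670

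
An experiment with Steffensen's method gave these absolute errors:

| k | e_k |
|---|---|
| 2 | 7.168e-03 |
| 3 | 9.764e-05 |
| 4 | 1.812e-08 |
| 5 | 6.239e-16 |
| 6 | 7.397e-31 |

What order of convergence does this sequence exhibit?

Consecutive ratios: e_6/e_5 = 7.397e-31/6.239e-16 = 1.18561e-15, e_5/e_4 = 6.239e-16/1.812e-08 = 3.44316e-08.
p ≈ ln(1.18561e-15)/ln(3.44316e-08) = -34.3685/-17.1843 ≈ 2.00.
So the convergence is quadratic (order 2).

2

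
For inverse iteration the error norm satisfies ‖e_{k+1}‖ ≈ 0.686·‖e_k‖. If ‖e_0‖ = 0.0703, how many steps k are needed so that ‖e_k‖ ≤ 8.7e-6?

24

After k steps, ‖e_k‖ ≈ 0.0703·0.686^k.
Need 0.686^k ≤ 8.7e-6/0.0703 = 0.000123755.
k ≥ ln(0.000123755)/ln(0.686) = -8.9972/-0.37688 = 23.873.
Smallest integer k = 24.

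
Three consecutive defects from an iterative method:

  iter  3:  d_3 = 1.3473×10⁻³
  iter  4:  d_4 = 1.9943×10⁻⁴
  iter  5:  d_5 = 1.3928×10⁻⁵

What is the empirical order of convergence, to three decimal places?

p ≈ ln(d_5/d_4) / ln(d_4/d_3)
  = ln(1.3928×10⁻⁵/1.9943×10⁻⁴) / ln(1.9943×10⁻⁴/1.3473×10⁻³)
  = ln(0.069839) / ln(0.148022)
  = -2.661563 / -1.910394 ≈ 1.393201

1.393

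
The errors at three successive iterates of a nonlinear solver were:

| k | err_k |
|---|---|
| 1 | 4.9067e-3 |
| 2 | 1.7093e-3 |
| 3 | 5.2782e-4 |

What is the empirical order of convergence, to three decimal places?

1.114

p ≈ ln(err_3/err_2) / ln(err_2/err_1)
  = ln(5.2782e-4/1.7093e-3) / ln(1.7093e-3/4.9067e-3)
  = ln(0.308793) / ln(0.34836)
  = -1.175084 / -1.054519 ≈ 1.114332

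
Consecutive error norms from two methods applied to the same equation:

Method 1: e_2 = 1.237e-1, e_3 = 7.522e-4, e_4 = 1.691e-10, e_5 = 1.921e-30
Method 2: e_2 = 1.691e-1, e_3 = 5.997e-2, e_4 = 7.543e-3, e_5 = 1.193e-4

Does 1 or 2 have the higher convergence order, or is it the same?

1

Method 1: p ≈ ln(1.921e-30/1.691e-10)/ln(1.691e-10/7.522e-4) ≈ 3.00.
Method 2: p ≈ ln(1.193e-4/7.543e-3)/ln(7.543e-3/5.997e-2) ≈ 2.00.
Method 1 has the higher order (≈3.0 vs ≈2.0).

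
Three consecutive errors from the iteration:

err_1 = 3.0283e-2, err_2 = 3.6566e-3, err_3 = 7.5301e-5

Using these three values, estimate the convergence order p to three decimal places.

p ≈ ln(err_3/err_2) / ln(err_2/err_1)
  = ln(7.5301e-5/3.6566e-3) / ln(3.6566e-3/3.0283e-2)
  = ln(0.0205932) / ln(0.120748)
  = -3.882794 / -2.114050 ≈ 1.836661

1.837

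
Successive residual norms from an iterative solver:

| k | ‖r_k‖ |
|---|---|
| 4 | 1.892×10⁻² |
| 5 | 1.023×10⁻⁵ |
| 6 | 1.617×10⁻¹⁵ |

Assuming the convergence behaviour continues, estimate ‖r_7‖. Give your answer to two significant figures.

First estimate the order: p ≈ ln(‖r_6‖/‖r_5‖) / ln(‖r_5‖/‖r_4‖) = ln(1.617×10⁻¹⁵/1.023×10⁻⁵)/ln(1.023×10⁻⁵/1.892×10⁻²) = ln(1.58065e-10)/ln(0.000540698) ≈ 3.0000.
Then ‖r_7‖ ≈ ‖r_6‖·(‖r_6‖/‖r_5‖)^p = 1.617×10⁻¹⁵·(1.58065e-10)^3.0000 = 1.617×10⁻¹⁵·3.94918e-30 ≈ 6.386e-45.

6.4e-45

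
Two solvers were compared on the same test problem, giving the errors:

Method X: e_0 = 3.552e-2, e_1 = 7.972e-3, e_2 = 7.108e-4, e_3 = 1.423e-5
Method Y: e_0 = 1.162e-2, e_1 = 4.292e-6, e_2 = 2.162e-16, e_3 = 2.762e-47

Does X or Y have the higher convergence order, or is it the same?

Method X: p ≈ ln(1.423e-5/7.108e-4)/ln(7.108e-4/7.972e-3) ≈ 1.62.
Method Y: p ≈ ln(2.762e-47/2.162e-16)/ln(2.162e-16/4.292e-6) ≈ 3.00.
Method Y has the higher order (≈3.0 vs ≈1.6).

Y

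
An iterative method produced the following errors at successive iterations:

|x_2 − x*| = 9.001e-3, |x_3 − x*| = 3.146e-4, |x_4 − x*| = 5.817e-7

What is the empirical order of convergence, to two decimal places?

1.88

p ≈ ln(|x_4 − x*|/|x_3 − x*|) / ln(|x_3 − x*|/|x_2 − x*|)
  = ln(5.817e-7/3.146e-4) / ln(3.146e-4/9.001e-3)
  = ln(0.00184901) / ln(0.0349517)
  = -6.29310 / -3.35379 ≈ 1.87641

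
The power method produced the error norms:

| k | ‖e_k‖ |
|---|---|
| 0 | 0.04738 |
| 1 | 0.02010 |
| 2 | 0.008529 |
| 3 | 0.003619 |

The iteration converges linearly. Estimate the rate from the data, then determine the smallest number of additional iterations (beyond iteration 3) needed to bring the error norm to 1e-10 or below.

Rate ρ ≈ ‖e_3‖/‖e_2‖ = 0.003619/0.008529 = 0.4243.
After j more steps, ‖e_{3+j}‖ ≈ 0.003619·ρ^j; need ρ^j ≤ 1e-10/0.003619 = 2.76319e-08.
j ≥ ln(2.76319e-08)/ln(0.4243) = -17.4043/-0.85731 = 20.301.
So 21 more iterations are needed.

21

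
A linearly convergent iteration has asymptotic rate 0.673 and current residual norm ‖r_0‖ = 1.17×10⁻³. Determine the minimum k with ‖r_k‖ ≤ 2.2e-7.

22

After k steps, ‖r_k‖ ≈ 1.17×10⁻³·0.673^k.
Need 0.673^k ≤ 2.2e-7/1.17×10⁻³ = 0.000188034.
k ≥ ln(0.000188034)/ln(0.673) = -8.5789/-0.39601 = 21.663.
Smallest integer k = 22.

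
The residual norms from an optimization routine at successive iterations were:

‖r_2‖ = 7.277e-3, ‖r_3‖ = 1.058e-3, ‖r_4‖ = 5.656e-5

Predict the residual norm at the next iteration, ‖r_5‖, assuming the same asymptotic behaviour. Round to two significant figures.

First estimate the order: p ≈ ln(‖r_4‖/‖r_3‖) / ln(‖r_3‖/‖r_2‖) = ln(5.656e-5/1.058e-3)/ln(1.058e-3/7.277e-3) = ln(0.0534594)/ln(0.14539) ≈ 1.5188.
Then ‖r_5‖ ≈ ‖r_4‖·(‖r_4‖/‖r_3‖)^p = 5.656e-5·(0.0534594)^1.5188 = 5.656e-5·0.0116983 ≈ 6.617e-07.

6.6e-7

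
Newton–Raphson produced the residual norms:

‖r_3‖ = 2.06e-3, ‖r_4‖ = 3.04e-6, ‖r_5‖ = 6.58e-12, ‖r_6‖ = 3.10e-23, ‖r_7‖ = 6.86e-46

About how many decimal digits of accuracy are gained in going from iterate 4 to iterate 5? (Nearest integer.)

Digits gained ≈ log₁₀(‖r_4‖/‖r_5‖) = log₁₀(3.04e-6/6.58e-12) = log₁₀(462006) ≈ 5.665.

6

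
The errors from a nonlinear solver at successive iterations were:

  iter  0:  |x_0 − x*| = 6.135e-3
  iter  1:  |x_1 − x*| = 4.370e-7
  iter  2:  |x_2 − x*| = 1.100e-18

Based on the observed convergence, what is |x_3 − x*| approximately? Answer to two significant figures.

4.0e-51

First estimate the order: p ≈ ln(|x_2 − x*|/|x_1 − x*|) / ln(|x_1 − x*|/|x_0 − x*|) = ln(1.100e-18/4.370e-7)/ln(4.370e-7/6.135e-3) = ln(2.51716e-12)/ln(7.12306e-05) ≈ 2.7968.
Then |x_3 − x*| ≈ |x_2 − x*|·(|x_2 − x*|/|x_1 − x*|)^p = 1.100e-18·(2.51716e-12)^2.7968 = 1.100e-18·3.628e-33 ≈ 3.991e-51.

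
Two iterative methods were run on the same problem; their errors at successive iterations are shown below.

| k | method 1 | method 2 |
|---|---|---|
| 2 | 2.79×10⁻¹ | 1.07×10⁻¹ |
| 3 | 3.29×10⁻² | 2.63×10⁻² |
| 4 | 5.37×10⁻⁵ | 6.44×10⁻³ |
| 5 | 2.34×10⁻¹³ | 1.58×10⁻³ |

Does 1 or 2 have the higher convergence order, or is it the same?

Method 1: p ≈ ln(2.34×10⁻¹³/5.37×10⁻⁵)/ln(5.37×10⁻⁵/3.29×10⁻²) ≈ 3.00.
Method 2: p ≈ ln(1.58×10⁻³/6.44×10⁻³)/ln(6.44×10⁻³/2.63×10⁻²) ≈ 1.00.
Method 1 has the higher order (≈3.0 vs ≈1.0).

1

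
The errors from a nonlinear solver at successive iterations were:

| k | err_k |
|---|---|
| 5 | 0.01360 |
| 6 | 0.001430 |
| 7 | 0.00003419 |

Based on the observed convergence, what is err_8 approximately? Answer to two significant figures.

First estimate the order: p ≈ ln(err_7/err_6) / ln(err_6/err_5) = ln(0.00003419/0.001430)/ln(0.001430/0.01360) = ln(0.0239091)/ln(0.105147) ≈ 1.6576.
Then err_8 ≈ err_7·(err_7/err_6)^p = 0.00003419·(0.0239091)^1.6576 = 0.00003419·0.00205261 ≈ 7.018e-08.

7.0e-8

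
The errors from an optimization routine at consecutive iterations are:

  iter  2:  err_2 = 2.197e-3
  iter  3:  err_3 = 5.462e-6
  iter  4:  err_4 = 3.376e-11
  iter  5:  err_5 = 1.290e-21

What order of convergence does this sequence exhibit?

Consecutive ratios: err_5/err_4 = 1.290e-21/3.376e-11 = 3.82109e-11, err_4/err_3 = 3.376e-11/5.462e-6 = 6.18089e-06.
p ≈ ln(3.82109e-11)/ln(6.18089e-06) = -23.9879/-11.9940 ≈ 2.00.
So the convergence is quadratic (order 2).

2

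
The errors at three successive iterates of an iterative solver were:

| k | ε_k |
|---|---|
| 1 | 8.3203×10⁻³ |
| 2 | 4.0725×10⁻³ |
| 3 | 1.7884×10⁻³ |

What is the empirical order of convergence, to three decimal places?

p ≈ ln(ε_3/ε_2) / ln(ε_2/ε_1)
  = ln(1.7884×10⁻³/4.0725×10⁻³) / ln(4.0725×10⁻³/8.3203×10⁻³)
  = ln(0.439141) / ln(0.489466)
  = -0.822935 / -0.714440 ≈ 1.151860

1.152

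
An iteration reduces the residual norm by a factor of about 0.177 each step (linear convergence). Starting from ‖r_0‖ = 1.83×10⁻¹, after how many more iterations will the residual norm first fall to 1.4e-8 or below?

10

After k steps, ‖r_k‖ ≈ 1.83×10⁻¹·0.177^k.
Need 0.177^k ≤ 1.4e-8/1.83×10⁻¹ = 7.65027e-08.
k ≥ ln(7.65027e-08)/ln(0.177) = -16.3859/-1.73161 = 9.463.
Smallest integer k = 10.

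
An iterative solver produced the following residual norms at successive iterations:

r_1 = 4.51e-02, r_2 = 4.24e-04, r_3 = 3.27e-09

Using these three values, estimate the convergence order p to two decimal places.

2.52

p ≈ ln(r_3/r_2) / ln(r_2/r_1)
  = ln(3.27e-09/4.24e-04) / ln(4.24e-04/4.51e-02)
  = ln(7.71226e-06) / ln(0.00940133)
  = -11.77270 / -4.66690 ≈ 2.52260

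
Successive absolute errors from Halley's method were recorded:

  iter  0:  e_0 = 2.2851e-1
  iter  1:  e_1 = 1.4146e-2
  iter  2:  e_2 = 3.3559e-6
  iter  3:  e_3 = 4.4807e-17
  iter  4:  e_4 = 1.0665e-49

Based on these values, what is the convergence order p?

3

Consecutive ratios: e_4/e_3 = 1.0665e-49/4.4807e-17 = 2.38021e-33, e_3/e_2 = 4.4807e-17/3.3559e-6 = 1.33517e-11.
p ≈ ln(2.38021e-33)/ln(1.33517e-11) = -75.1181/-25.0394 ≈ 3.00.
So the convergence is cubic (order 3).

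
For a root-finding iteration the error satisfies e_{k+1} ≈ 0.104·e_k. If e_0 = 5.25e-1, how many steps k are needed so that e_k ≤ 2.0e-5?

After k steps, e_k ≈ 5.25e-1·0.104^k.
Need 0.104^k ≤ 2.0e-5/5.25e-1 = 3.80952e-05.
k ≥ ln(3.80952e-05)/ln(0.104) = -10.1754/-2.26336 = 4.496.
Smallest integer k = 5.

5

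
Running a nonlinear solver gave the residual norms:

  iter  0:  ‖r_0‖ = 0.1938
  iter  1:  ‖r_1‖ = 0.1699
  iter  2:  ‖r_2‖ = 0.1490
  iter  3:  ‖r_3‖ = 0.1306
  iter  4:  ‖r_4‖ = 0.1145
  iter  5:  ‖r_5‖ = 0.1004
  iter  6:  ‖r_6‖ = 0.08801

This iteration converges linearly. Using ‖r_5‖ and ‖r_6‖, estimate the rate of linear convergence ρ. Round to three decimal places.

0.877

ρ ≈ ‖r_6‖/‖r_5‖ = 0.08801/0.1004 = 0.87659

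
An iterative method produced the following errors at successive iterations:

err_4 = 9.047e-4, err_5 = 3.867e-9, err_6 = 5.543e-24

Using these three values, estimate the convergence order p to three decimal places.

p ≈ ln(err_6/err_5) / ln(err_5/err_4)
  = ln(5.543e-24/3.867e-9) / ln(3.867e-9/9.047e-4)
  = ln(1.43341e-15) / ln(4.27435e-06)
  = -34.178720 / -12.362879 ≈ 2.764625

2.765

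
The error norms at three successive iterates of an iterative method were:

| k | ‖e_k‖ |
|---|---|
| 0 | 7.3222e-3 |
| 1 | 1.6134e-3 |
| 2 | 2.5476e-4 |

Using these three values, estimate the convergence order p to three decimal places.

1.220

p ≈ ln(‖e_2‖/‖e_1‖) / ln(‖e_1‖/‖e_0‖)
  = ln(2.5476e-4/1.6134e-3) / ln(1.6134e-3/7.3222e-3)
  = ln(0.157903) / ln(0.220344)
  = -1.845774 / -1.512565 ≈ 1.220294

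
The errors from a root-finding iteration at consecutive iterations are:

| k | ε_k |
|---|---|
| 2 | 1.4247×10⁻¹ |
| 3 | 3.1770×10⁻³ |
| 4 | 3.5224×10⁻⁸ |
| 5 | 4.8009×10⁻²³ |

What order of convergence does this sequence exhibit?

Consecutive ratios: ε_5/ε_4 = 4.8009×10⁻²³/3.5224×10⁻⁸ = 1.36296e-15, ε_4/ε_3 = 3.5224×10⁻⁸/3.1770×10⁻³ = 1.10872e-05.
p ≈ ln(1.36296e-15)/ln(1.10872e-05) = -34.2291/-11.4097 ≈ 3.00.
So the convergence is cubic (order 3).

3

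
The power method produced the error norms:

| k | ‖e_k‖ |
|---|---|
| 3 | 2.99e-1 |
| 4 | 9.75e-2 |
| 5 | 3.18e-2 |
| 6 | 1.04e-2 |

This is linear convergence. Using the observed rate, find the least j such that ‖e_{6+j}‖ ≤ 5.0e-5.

5

Rate ρ ≈ ‖e_6‖/‖e_5‖ = 1.04e-2/3.18e-2 = 0.3270.
After j more steps, ‖e_{6+j}‖ ≈ 1.04e-2·ρ^j; need ρ^j ≤ 5.0e-5/1.04e-2 = 0.00480769.
j ≥ ln(0.00480769)/ln(0.3270) = -5.3375/-1.11780 = 4.775.
So 5 more iterations are needed.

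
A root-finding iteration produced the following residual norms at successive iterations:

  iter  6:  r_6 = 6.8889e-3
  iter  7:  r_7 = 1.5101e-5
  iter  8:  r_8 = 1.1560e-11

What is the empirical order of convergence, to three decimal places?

p ≈ ln(r_8/r_7) / ln(r_7/r_6)
  = ln(1.1560e-11/1.5101e-5) / ln(1.5101e-5/6.8889e-3)
  = ln(7.65512e-07) / ln(0.00219208)
  = -14.082721 / -6.122904 ≈ 2.300007

2.300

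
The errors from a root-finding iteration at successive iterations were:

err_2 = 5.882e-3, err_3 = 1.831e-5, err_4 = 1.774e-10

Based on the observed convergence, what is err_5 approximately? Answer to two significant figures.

First estimate the order: p ≈ ln(err_4/err_3) / ln(err_3/err_2) = ln(1.774e-10/1.831e-5)/ln(1.831e-5/5.882e-3) = ln(9.68869e-06)/ln(0.00311289) ≈ 2.0000.
Then err_5 ≈ err_4·(err_4/err_3)^p = 1.774e-10·(9.68869e-06)^2.0000 = 1.774e-10·9.38707e-11 ≈ 1.665e-20.

1.7e-20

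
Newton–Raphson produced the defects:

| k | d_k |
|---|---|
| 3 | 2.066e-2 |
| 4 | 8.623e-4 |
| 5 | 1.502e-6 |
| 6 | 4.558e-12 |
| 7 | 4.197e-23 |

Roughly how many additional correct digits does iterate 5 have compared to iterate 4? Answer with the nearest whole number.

3

Digits gained ≈ log₁₀(d_4/d_5) = log₁₀(8.623e-4/1.502e-6) = log₁₀(574.101) ≈ 2.759.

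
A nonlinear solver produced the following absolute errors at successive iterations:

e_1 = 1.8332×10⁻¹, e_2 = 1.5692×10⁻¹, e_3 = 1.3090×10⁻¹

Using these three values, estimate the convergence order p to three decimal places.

1.166

p ≈ ln(e_3/e_2) / ln(e_2/e_1)
  = ln(1.3090×10⁻¹/1.5692×10⁻¹) / ln(1.5692×10⁻¹/1.8332×10⁻¹)
  = ln(0.834183) / ln(0.85599)
  = -0.181302 / -0.155497 ≈ 1.165952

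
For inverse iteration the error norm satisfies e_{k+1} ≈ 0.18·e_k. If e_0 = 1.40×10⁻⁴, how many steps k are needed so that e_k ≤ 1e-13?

After k steps, e_k ≈ 1.40×10⁻⁴·0.18^k.
Need 0.18^k ≤ 1e-13/1.40×10⁻⁴ = 7.14286e-10.
k ≥ ln(7.14286e-10)/ln(0.18) = -21.0597/-1.71480 = 12.281.
Smallest integer k = 13.

13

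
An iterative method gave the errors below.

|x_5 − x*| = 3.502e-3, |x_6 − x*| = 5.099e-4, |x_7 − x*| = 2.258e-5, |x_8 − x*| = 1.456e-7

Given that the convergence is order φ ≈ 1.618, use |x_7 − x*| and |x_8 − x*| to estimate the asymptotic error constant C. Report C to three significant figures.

C ≈ |x_8 − x*| / |x_7 − x*|^1.618
  = 1.456e-7 / (2.258e-5)^1.618
  = 1.456e-7 / 3.03616e-08 ≈ 4.7955

4.80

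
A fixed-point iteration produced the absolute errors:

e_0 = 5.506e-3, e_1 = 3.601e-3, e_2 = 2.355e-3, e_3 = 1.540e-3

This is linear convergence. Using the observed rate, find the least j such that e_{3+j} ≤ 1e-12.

50

Rate ρ ≈ e_3/e_2 = 1.540e-3/2.355e-3 = 0.6539.
After j more steps, e_{3+j} ≈ 1.540e-3·ρ^j; need ρ^j ≤ 1e-12/1.540e-3 = 6.49351e-10.
j ≥ ln(6.49351e-10)/ln(0.6539) = -21.1550/-0.42480 = 49.800.
So 50 more iterations are needed.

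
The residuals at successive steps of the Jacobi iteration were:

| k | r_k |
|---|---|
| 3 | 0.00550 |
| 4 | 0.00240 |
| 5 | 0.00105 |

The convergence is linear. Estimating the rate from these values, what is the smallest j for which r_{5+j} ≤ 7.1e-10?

Rate ρ ≈ r_5/r_4 = 0.00105/0.00240 = 0.4375.
After j more steps, r_{5+j} ≈ 0.00105·ρ^j; need ρ^j ≤ 7.1e-10/0.00105 = 6.7619e-07.
j ≥ ln(6.7619e-07)/ln(0.4375) = -14.2068/-0.82668 = 17.185.
So 18 more iterations are needed.

18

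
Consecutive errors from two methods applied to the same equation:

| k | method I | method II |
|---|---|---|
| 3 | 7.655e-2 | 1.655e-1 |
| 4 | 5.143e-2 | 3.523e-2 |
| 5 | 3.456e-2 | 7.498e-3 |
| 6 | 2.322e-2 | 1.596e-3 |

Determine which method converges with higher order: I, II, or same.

same

Method I: p ≈ ln(2.322e-2/3.456e-2)/ln(3.456e-2/5.143e-2) ≈ 1.00.
Method II: p ≈ ln(1.596e-3/7.498e-3)/ln(7.498e-3/3.523e-2) ≈ 1.00.
Both orders ≈ 1.0 — effectively the same.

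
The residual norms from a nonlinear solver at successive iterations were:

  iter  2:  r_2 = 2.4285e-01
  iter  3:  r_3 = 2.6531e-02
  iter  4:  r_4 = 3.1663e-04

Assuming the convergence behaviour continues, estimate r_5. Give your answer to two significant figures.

4.5e-8

First estimate the order: p ≈ ln(r_4/r_3) / ln(r_3/r_2) = ln(3.1663e-04/2.6531e-02)/ln(2.6531e-02/2.4285e-01) = ln(0.0119343)/ln(0.109249) ≈ 2.0000.
Then r_5 ≈ r_4·(r_4/r_3)^p = 3.1663e-04·(0.0119343)^2.0000 = 3.1663e-04·0.000142428 ≈ 4.51e-08.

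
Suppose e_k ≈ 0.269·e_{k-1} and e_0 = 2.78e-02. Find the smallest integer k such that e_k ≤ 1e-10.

After k steps, e_k ≈ 2.78e-02·0.269^k.
Need 0.269^k ≤ 1e-10/2.78e-02 = 3.59712e-09.
k ≥ ln(3.59712e-09)/ln(0.269) = -19.4431/-1.31304 = 14.808.
Smallest integer k = 15.

15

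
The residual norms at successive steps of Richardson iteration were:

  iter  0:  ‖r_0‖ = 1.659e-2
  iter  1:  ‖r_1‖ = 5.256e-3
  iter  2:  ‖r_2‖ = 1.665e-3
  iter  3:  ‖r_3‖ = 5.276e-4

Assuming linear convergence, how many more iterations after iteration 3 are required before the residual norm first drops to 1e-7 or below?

8

Rate ρ ≈ ‖r_3‖/‖r_2‖ = 5.276e-4/1.665e-3 = 0.3169.
After j more steps, ‖r_{3+j}‖ ≈ 5.276e-4·ρ^j; need ρ^j ≤ 1e-7/5.276e-4 = 0.000189538.
j ≥ ln(0.000189538)/ln(0.3169) = -8.5709/-1.14917 = 7.458.
So 8 more iterations are needed.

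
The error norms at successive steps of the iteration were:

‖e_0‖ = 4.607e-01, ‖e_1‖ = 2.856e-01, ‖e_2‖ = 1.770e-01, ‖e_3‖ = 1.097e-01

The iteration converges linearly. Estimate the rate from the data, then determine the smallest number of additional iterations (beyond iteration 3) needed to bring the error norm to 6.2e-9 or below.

35

Rate ρ ≈ ‖e_3‖/‖e_2‖ = 1.097e-01/1.770e-01 = 0.6198.
After j more steps, ‖e_{3+j}‖ ≈ 1.097e-01·ρ^j; need ρ^j ≤ 6.2e-9/1.097e-01 = 5.65178e-08.
j ≥ ln(5.65178e-08)/ln(0.6198) = -16.6887/-0.47836 = 34.887.
So 35 more iterations are needed.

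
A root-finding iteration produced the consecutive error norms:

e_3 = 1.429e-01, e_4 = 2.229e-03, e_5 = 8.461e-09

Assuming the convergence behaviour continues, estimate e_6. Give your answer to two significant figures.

4.6e-25

First estimate the order: p ≈ ln(e_5/e_4) / ln(e_4/e_3) = ln(8.461e-09/2.229e-03)/ln(2.229e-03/1.429e-01) = ln(3.79587e-06)/ln(0.0155983) ≈ 3.0000.
Then e_6 ≈ e_5·(e_5/e_4)^p = 8.461e-09·(3.79587e-06)^3.0000 = 8.461e-09·5.46933e-17 ≈ 4.628e-25.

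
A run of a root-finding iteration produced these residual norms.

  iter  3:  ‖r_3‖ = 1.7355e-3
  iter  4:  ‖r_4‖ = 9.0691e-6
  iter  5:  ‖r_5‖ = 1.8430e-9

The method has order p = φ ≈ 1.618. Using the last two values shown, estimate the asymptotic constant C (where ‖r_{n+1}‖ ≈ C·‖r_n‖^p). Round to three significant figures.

C ≈ ‖r_5‖ / ‖r_4‖^1.618
  = 1.8430e-9 / (9.0691e-6)^1.618
  = 1.8430e-9 / 6.93967e-09 ≈ 0.26557

0.266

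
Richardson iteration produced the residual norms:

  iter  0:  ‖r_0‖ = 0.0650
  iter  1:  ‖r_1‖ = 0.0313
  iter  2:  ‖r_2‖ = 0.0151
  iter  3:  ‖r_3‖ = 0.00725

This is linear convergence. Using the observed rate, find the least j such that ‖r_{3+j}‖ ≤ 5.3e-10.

23

Rate ρ ≈ ‖r_3‖/‖r_2‖ = 0.00725/0.0151 = 0.4801.
After j more steps, ‖r_{3+j}‖ ≈ 0.00725·ρ^j; need ρ^j ≤ 5.3e-10/0.00725 = 7.31034e-08.
j ≥ ln(7.31034e-08)/ln(0.4801) = -16.4314/-0.73376 = 22.393.
So 23 more iterations are needed.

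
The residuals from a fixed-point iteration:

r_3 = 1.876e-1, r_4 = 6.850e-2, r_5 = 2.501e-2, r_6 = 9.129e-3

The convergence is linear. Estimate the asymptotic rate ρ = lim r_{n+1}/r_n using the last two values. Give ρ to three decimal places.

0.365

ρ ≈ r_6/r_5 = 9.129e-3/2.501e-2 = 0.36501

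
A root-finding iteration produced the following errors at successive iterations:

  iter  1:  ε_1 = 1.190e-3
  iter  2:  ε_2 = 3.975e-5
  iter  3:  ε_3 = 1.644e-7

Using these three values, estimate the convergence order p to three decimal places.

p ≈ ln(ε_3/ε_2) / ln(ε_2/ε_1)
  = ln(1.644e-7/3.975e-5) / ln(3.975e-5/1.190e-3)
  = ln(0.00413585) / ln(0.0334034)
  = -5.488062 / -3.399098 ≈ 1.614564

1.615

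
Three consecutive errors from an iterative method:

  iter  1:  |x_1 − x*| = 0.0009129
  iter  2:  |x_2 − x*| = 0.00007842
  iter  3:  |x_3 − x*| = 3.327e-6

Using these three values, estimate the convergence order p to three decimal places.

p ≈ ln(|x_3 − x*|/|x_2 − x*|) / ln(|x_2 − x*|/|x_1 − x*|)
  = ln(3.327e-6/0.00007842) / ln(0.00007842/0.0009129)
  = ln(0.0424254) / ln(0.0859021)
  = -3.160008 / -2.454547 ≈ 1.287410

1.287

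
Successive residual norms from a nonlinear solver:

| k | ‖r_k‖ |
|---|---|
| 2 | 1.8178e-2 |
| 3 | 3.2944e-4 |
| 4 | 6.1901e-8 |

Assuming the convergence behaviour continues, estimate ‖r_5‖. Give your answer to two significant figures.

6.6e-16

First estimate the order: p ≈ ln(‖r_4‖/‖r_3‖) / ln(‖r_3‖/‖r_2‖) = ln(6.1901e-8/3.2944e-4)/ln(3.2944e-4/1.8178e-2) = ln(0.000187898)/ln(0.018123) ≈ 2.1392.
Then ‖r_5‖ ≈ ‖r_4‖·(‖r_4‖/‖r_3‖)^p = 6.1901e-8·(0.000187898)^2.1392 = 6.1901e-8·1.06948e-08 ≈ 6.62e-16.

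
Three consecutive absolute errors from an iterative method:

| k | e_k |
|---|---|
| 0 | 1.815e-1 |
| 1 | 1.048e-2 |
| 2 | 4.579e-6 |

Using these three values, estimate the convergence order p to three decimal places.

2.713

p ≈ ln(e_2/e_1) / ln(e_1/e_0)
  = ln(4.579e-6/1.048e-2) / ln(1.048e-2/1.815e-1)
  = ln(0.000436927) / ln(0.057741)
  = -7.735744 / -2.851788 ≈ 2.712594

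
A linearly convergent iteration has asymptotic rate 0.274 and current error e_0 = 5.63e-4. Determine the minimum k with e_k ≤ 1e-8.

After k steps, e_k ≈ 5.63e-4·0.274^k.
Need 0.274^k ≤ 1e-8/5.63e-4 = 1.7762e-05.
k ≥ ln(1.7762e-05)/ln(0.274) = -10.9384/-1.29463 = 8.449.
Smallest integer k = 9.

9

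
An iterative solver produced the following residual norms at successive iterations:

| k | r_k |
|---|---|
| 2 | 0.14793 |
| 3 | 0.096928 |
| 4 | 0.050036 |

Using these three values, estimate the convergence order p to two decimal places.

1.56

p ≈ ln(r_4/r_3) / ln(r_3/r_2)
  = ln(0.050036/0.096928) / ln(0.096928/0.14793)
  = ln(0.516218) / ln(0.655229)
  = -0.66123 / -0.42277 ≈ 1.56404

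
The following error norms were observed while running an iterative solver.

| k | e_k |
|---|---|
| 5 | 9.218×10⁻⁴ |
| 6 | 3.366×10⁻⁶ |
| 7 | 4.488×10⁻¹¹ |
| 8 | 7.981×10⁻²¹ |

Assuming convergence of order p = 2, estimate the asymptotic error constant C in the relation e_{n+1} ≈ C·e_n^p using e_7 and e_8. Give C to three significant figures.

C ≈ e_8 / e_7^2
  = 7.981×10⁻²¹ / (4.488×10⁻¹¹)^2
  = 7.981×10⁻²¹ / 2.01421e-21 ≈ 3.9623

3.96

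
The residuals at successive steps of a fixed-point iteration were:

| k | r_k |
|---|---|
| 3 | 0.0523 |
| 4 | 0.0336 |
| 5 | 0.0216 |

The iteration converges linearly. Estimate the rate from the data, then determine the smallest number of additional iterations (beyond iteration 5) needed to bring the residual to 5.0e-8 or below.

30

Rate ρ ≈ r_5/r_4 = 0.0216/0.0336 = 0.6429.
After j more steps, r_{5+j} ≈ 0.0216·ρ^j; need ρ^j ≤ 5.0e-8/0.0216 = 2.31481e-06.
j ≥ ln(2.31481e-06)/ln(0.6429) = -12.9762/-0.44177 = 29.373.
So 30 more iterations are needed.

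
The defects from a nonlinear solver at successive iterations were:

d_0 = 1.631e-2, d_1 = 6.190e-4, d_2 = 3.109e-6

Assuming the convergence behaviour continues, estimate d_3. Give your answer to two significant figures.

First estimate the order: p ≈ ln(d_2/d_1) / ln(d_1/d_0) = ln(3.109e-6/6.190e-4)/ln(6.190e-4/1.631e-2) = ln(0.00502262)/ln(0.0379522) ≈ 1.6182.
Then d_3 ≈ d_2·(d_2/d_1)^p = 3.109e-6·(0.00502262)^1.6182 = 3.109e-6·0.000190391 ≈ 5.919e-10.

5.9e-10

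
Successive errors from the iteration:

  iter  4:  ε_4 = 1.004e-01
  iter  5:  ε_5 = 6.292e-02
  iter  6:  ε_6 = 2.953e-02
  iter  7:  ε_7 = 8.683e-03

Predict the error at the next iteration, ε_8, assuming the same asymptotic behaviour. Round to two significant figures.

1.2e-3

First estimate the order: p ≈ ln(ε_7/ε_6) / ln(ε_6/ε_5) = ln(8.683e-03/2.953e-02)/ln(2.953e-02/6.292e-02) = ln(0.29404)/ln(0.469326) ≈ 1.6181.
Then ε_8 ≈ ε_7·(ε_7/ε_6)^p = 8.683e-03·(0.29404)^1.6181 = 8.683e-03·0.137984 ≈ 0.001198.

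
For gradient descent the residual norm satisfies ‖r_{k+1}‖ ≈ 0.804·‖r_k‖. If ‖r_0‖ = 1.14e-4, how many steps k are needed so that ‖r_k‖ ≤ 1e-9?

54

After k steps, ‖r_k‖ ≈ 1.14e-4·0.804^k.
Need 0.804^k ≤ 1e-9/1.14e-4 = 8.77193e-06.
k ≥ ln(8.77193e-06)/ln(0.804) = -11.6440/-0.21816 = 53.374.
Smallest integer k = 54.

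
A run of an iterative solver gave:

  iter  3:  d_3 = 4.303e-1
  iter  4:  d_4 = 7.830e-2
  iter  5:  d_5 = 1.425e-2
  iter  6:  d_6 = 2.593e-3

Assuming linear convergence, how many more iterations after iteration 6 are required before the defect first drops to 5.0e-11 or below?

11

Rate ρ ≈ d_6/d_5 = 2.593e-3/1.425e-2 = 0.1820.
After j more steps, d_{6+j} ≈ 2.593e-3·ρ^j; need ρ^j ≤ 5.0e-11/2.593e-3 = 1.92827e-08.
j ≥ ln(1.92827e-08)/ln(0.1820) = -17.7641/-1.70375 = 10.426.
So 11 more iterations are needed.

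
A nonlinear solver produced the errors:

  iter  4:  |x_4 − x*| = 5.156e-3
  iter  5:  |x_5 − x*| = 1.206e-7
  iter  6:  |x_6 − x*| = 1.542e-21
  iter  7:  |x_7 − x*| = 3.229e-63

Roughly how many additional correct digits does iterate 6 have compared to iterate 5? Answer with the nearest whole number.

Digits gained ≈ log₁₀(|x_5 − x*|/|x_6 − x*|) = log₁₀(1.206e-7/1.542e-21) = log₁₀(7.82101e+13) ≈ 13.893.

14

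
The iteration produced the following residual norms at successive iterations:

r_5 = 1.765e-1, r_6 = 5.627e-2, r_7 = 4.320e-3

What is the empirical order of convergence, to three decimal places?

2.245

p ≈ ln(r_7/r_6) / ln(r_6/r_5)
  = ln(4.320e-3/5.627e-2) / ln(5.627e-2/1.765e-1)
  = ln(0.0767727) / ln(0.31881)
  = -2.566906 / -1.143160 ≈ 2.245448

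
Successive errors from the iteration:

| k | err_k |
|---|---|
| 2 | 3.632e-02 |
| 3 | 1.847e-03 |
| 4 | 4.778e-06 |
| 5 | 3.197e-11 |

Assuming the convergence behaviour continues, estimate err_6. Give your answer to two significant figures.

First estimate the order: p ≈ ln(err_5/err_4) / ln(err_4/err_3) = ln(3.197e-11/4.778e-06)/ln(4.778e-06/1.847e-03) = ln(6.69108e-06)/ln(0.0025869) ≈ 2.0000.
Then err_6 ≈ err_5·(err_5/err_4)^p = 3.197e-11·(6.69108e-06)^2.0000 = 3.197e-11·4.47706e-11 ≈ 1.431e-21.

1.4e-21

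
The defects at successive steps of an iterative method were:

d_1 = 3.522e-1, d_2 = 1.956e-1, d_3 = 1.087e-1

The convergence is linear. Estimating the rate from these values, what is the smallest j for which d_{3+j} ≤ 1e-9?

Rate ρ ≈ d_3/d_2 = 1.087e-1/1.956e-1 = 0.5557.
After j more steps, d_{3+j} ≈ 1.087e-1·ρ^j; need ρ^j ≤ 1e-9/1.087e-1 = 9.19963e-09.
j ≥ ln(9.19963e-09)/ln(0.5557) = -18.5041/-0.58753 = 31.495.
So 32 more iterations are needed.

32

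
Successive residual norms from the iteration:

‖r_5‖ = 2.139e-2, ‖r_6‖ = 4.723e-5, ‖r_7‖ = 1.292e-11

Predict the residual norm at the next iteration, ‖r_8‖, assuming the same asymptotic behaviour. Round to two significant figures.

First estimate the order: p ≈ ln(‖r_7‖/‖r_6‖) / ln(‖r_6‖/‖r_5‖) = ln(1.292e-11/4.723e-5)/ln(4.723e-5/2.139e-2) = ln(2.73555e-07)/ln(0.00220804) ≈ 2.4710.
Then ‖r_8‖ ≈ ‖r_7‖·(‖r_7‖/‖r_6‖)^p = 1.292e-11·(2.73555e-07)^2.4710 = 1.292e-11·6.06649e-17 ≈ 7.838e-28.

7.8e-28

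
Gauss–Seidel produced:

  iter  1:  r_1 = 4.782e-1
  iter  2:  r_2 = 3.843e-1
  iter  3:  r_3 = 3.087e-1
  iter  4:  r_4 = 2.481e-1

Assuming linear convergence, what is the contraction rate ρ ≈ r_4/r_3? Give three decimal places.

0.804

ρ ≈ r_4/r_3 = 2.481e-1/3.087e-1 = 0.80369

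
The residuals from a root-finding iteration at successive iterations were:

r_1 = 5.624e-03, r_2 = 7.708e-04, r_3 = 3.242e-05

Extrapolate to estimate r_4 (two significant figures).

First estimate the order: p ≈ ln(r_3/r_2) / ln(r_2/r_1) = ln(3.242e-05/7.708e-04)/ln(7.708e-04/5.624e-03) = ln(0.0420602)/ln(0.137055) ≈ 1.5944.
Then r_4 ≈ r_3·(r_3/r_2)^p = 3.242e-05·(0.0420602)^1.5944 = 3.242e-05·0.00639588 ≈ 2.074e-07.

2.1e-7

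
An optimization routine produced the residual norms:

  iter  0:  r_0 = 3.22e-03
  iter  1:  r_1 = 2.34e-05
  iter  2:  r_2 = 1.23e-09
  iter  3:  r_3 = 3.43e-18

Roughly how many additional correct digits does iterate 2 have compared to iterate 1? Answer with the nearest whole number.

4

Digits gained ≈ log₁₀(r_1/r_2) = log₁₀(2.34e-05/1.23e-09) = log₁₀(19024.4) ≈ 4.279.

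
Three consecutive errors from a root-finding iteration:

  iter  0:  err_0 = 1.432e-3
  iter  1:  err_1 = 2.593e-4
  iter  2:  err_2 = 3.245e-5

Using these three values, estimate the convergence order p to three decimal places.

1.216

p ≈ ln(err_2/err_1) / ln(err_1/err_0)
  = ln(3.245e-5/2.593e-4) / ln(2.593e-4/1.432e-3)
  = ln(0.125145) / ln(0.181075)
  = -2.078282 / -1.708844 ≈ 1.216192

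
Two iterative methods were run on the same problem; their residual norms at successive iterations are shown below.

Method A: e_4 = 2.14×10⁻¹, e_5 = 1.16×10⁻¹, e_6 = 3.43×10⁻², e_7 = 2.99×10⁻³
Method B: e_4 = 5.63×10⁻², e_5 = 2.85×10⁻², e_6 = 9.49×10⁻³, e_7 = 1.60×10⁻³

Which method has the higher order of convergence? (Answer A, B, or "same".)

Method A: p ≈ ln(2.99×10⁻³/3.43×10⁻²)/ln(3.43×10⁻²/1.16×10⁻¹) ≈ 2.00.
Method B: p ≈ ln(1.60×10⁻³/9.49×10⁻³)/ln(9.49×10⁻³/2.85×10⁻²) ≈ 1.62.
Method A has the higher order (≈2.0 vs ≈1.6).

A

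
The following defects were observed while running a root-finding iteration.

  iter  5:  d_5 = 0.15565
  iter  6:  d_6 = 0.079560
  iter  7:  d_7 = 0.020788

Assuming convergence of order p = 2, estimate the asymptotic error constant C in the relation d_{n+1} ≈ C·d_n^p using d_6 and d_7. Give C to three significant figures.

3.28

C ≈ d_7 / d_6^2
  = 0.020788 / (0.079560)^2
  = 0.020788 / 0.00632979 ≈ 3.2842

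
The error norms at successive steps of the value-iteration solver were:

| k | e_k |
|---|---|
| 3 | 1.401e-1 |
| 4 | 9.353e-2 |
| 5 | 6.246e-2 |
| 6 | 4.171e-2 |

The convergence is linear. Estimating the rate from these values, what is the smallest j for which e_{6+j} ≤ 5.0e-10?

Rate ρ ≈ e_6/e_5 = 4.171e-2/6.246e-2 = 0.6678.
After j more steps, e_{6+j} ≈ 4.171e-2·ρ^j; need ρ^j ≤ 5.0e-10/4.171e-2 = 1.19875e-08.
j ≥ ln(1.19875e-08)/ln(0.6678) = -18.2394/-0.40377 = 45.173.
So 46 more iterations are needed.

46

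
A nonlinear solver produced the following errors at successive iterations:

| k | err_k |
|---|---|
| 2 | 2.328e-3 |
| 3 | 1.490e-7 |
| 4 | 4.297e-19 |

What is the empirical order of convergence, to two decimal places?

2.75

p ≈ ln(err_4/err_3) / ln(err_3/err_2)
  = ln(4.297e-19/1.490e-7) / ln(1.490e-7/2.328e-3)
  = ln(2.88389e-12) / ln(6.40034e-05)
  = -26.57188 / -9.65657 ≈ 2.75169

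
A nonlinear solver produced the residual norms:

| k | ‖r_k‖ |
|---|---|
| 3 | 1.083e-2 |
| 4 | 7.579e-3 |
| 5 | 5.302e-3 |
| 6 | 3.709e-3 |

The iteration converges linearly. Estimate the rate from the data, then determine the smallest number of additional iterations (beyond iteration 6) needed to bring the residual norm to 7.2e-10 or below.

Rate ρ ≈ ‖r_6‖/‖r_5‖ = 3.709e-3/5.302e-3 = 0.6995.
After j more steps, ‖r_{6+j}‖ ≈ 3.709e-3·ρ^j; need ρ^j ≤ 7.2e-10/3.709e-3 = 1.94122e-07.
j ≥ ln(1.94122e-07)/ln(0.6995) = -15.4548/-0.35739 = 43.244.
So 44 more iterations are needed.

44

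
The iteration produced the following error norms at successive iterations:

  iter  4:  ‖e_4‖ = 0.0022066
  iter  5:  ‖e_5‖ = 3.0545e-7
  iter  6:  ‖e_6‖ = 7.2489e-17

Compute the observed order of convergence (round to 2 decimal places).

2.49

p ≈ ln(‖e_6‖/‖e_5‖) / ln(‖e_5‖/‖e_4‖)
  = ln(7.2489e-17/3.0545e-7) / ln(3.0545e-7/0.0022066)
  = ln(2.37319e-10) / ln(0.000138426)
  = -22.16162 / -8.88517 ≈ 2.49423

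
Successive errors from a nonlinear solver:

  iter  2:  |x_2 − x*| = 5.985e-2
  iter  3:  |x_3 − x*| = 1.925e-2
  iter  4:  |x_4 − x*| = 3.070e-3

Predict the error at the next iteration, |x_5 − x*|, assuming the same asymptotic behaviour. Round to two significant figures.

1.6e-4

First estimate the order: p ≈ ln(|x_4 − x*|/|x_3 − x*|) / ln(|x_3 − x*|/|x_2 − x*|) = ln(3.070e-3/1.925e-2)/ln(1.925e-2/5.985e-2) = ln(0.159481)/ln(0.321637) ≈ 1.6184.
Then |x_5 − x*| ≈ |x_4 − x*|·(|x_4 − x*|/|x_3 − x*|)^p = 3.070e-3·(0.159481)^1.6184 = 3.070e-3·0.0512465 ≈ 0.0001573.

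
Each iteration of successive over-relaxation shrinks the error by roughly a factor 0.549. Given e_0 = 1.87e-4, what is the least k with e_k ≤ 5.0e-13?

33

After k steps, e_k ≈ 1.87e-4·0.549^k.
Need 0.549^k ≤ 5.0e-13/1.87e-4 = 2.6738e-09.
k ≥ ln(2.6738e-09)/ln(0.549) = -19.7398/-0.59966 = 32.918.
Smallest integer k = 33.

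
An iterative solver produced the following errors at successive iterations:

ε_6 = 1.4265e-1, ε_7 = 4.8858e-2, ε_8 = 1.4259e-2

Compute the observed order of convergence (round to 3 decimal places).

1.149

p ≈ ln(ε_8/ε_7) / ln(ε_7/ε_6)
  = ln(1.4259e-2/4.8858e-2) / ln(4.8858e-2/1.4265e-1)
  = ln(0.291846) / ln(0.342503)
  = -1.231529 / -1.071475 ≈ 1.149377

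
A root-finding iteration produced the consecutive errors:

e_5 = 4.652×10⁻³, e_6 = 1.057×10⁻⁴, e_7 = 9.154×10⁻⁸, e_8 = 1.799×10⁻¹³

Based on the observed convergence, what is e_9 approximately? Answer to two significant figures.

First estimate the order: p ≈ ln(e_8/e_7) / ln(e_7/e_6) = ln(1.799×10⁻¹³/9.154×10⁻⁸)/ln(9.154×10⁻⁸/1.057×10⁻⁴) = ln(1.96526e-06)/ln(0.000866036) ≈ 1.8634.
Then e_9 ≈ e_8·(e_8/e_7)^p = 1.799×10⁻¹³·(1.96526e-06)^1.8634 = 1.799×10⁻¹³·2.32466e-11 ≈ 4.182e-24.

4.2e-24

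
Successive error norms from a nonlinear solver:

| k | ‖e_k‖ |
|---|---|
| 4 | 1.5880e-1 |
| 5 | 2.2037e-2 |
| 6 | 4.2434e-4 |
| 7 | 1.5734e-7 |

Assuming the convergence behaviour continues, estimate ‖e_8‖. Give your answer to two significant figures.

First estimate the order: p ≈ ln(‖e_7‖/‖e_6‖) / ln(‖e_6‖/‖e_5‖) = ln(1.5734e-7/4.2434e-4)/ln(4.2434e-4/2.2037e-2) = ln(0.000370788)/ln(0.0192558) ≈ 2.0000.
Then ‖e_8‖ ≈ ‖e_7‖·(‖e_7‖/‖e_6‖)^p = 1.5734e-7·(0.000370788)^2.0000 = 1.5734e-7·1.37484e-07 ≈ 2.163e-14.

2.2e-14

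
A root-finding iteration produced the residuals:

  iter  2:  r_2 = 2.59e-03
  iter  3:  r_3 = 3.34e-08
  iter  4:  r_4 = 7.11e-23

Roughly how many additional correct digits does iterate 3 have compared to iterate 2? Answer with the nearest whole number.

5

Digits gained ≈ log₁₀(r_2/r_3) = log₁₀(2.59e-03/3.34e-08) = log₁₀(77544.9) ≈ 4.890.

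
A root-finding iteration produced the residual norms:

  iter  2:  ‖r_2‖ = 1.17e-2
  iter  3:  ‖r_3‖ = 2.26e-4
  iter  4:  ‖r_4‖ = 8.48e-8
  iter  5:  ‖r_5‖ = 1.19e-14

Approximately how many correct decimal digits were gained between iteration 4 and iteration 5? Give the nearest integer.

7

Digits gained ≈ log₁₀(‖r_4‖/‖r_5‖) = log₁₀(8.48e-8/1.19e-14) = log₁₀(7.12605e+06) ≈ 6.853.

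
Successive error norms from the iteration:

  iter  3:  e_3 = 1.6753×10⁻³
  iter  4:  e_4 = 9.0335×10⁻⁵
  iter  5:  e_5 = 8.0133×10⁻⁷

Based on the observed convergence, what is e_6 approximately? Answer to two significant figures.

3.8e-10

First estimate the order: p ≈ ln(e_5/e_4) / ln(e_4/e_3) = ln(8.0133×10⁻⁷/9.0335×10⁻⁵)/ln(9.0335×10⁻⁵/1.6753×10⁻³) = ln(0.00887065)/ln(0.0539217) ≈ 1.6180.
Then e_6 ≈ e_5·(e_5/e_4)^p = 8.0133×10⁻⁷·(0.00887065)^1.6180 = 8.0133×10⁻⁷·0.000478401 ≈ 3.834e-10.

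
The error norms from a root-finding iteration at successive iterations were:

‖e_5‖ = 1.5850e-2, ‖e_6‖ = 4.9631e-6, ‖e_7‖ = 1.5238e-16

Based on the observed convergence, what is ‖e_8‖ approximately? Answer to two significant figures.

4.4e-48

First estimate the order: p ≈ ln(‖e_7‖/‖e_6‖) / ln(‖e_6‖/‖e_5‖) = ln(1.5238e-16/4.9631e-6)/ln(4.9631e-6/1.5850e-2) = ln(3.07026e-11)/ln(0.000313129) ≈ 3.0000.
Then ‖e_8‖ ≈ ‖e_7‖·(‖e_7‖/‖e_6‖)^p = 1.5238e-16·(3.07026e-11)^3.0000 = 1.5238e-16·2.89418e-32 ≈ 4.41e-48.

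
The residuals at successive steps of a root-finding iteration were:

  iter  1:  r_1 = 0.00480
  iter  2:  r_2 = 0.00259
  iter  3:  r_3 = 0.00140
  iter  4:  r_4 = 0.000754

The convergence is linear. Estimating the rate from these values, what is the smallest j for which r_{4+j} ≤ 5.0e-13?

35

Rate ρ ≈ r_4/r_3 = 0.000754/0.00140 = 0.5386.
After j more steps, r_{4+j} ≈ 0.000754·ρ^j; need ρ^j ≤ 5.0e-13/0.000754 = 6.6313e-10.
j ≥ ln(6.6313e-10)/ln(0.5386) = -21.1341/-0.61878 = 34.154.
So 35 more iterations are needed.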